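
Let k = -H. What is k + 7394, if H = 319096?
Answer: -311702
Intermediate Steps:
k = -319096 (k = -1*319096 = -319096)
k + 7394 = -319096 + 7394 = -311702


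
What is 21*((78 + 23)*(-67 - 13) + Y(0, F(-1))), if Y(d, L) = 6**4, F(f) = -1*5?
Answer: -142464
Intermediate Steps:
F(f) = -5
Y(d, L) = 1296
21*((78 + 23)*(-67 - 13) + Y(0, F(-1))) = 21*((78 + 23)*(-67 - 13) + 1296) = 21*(101*(-80) + 1296) = 21*(-8080 + 1296) = 21*(-6784) = -142464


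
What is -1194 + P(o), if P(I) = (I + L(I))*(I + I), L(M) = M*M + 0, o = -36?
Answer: -91914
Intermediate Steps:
L(M) = M² (L(M) = M² + 0 = M²)
P(I) = 2*I*(I + I²) (P(I) = (I + I²)*(I + I) = (I + I²)*(2*I) = 2*I*(I + I²))
-1194 + P(o) = -1194 + 2*(-36)²*(1 - 36) = -1194 + 2*1296*(-35) = -1194 - 90720 = -91914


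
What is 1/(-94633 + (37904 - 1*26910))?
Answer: -1/83639 ≈ -1.1956e-5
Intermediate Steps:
1/(-94633 + (37904 - 1*26910)) = 1/(-94633 + (37904 - 26910)) = 1/(-94633 + 10994) = 1/(-83639) = -1/83639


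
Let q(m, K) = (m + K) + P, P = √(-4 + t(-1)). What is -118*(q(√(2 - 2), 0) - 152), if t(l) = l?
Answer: 17936 - 118*I*√5 ≈ 17936.0 - 263.86*I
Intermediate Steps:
P = I*√5 (P = √(-4 - 1) = √(-5) = I*√5 ≈ 2.2361*I)
q(m, K) = K + m + I*√5 (q(m, K) = (m + K) + I*√5 = (K + m) + I*√5 = K + m + I*√5)
-118*(q(√(2 - 2), 0) - 152) = -118*((0 + √(2 - 2) + I*√5) - 152) = -118*((0 + √0 + I*√5) - 152) = -118*((0 + 0 + I*√5) - 152) = -118*(I*√5 - 152) = -118*(-152 + I*√5) = 17936 - 118*I*√5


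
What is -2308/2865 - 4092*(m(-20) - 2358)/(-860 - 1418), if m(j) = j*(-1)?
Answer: -13707493832/3263235 ≈ -4200.6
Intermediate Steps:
m(j) = -j
-2308/2865 - 4092*(m(-20) - 2358)/(-860 - 1418) = -2308/2865 - 4092*(-1*(-20) - 2358)/(-860 - 1418) = -2308*1/2865 - 4092/((-2278/(20 - 2358))) = -2308/2865 - 4092/((-2278/(-2338))) = -2308/2865 - 4092/((-2278*(-1/2338))) = -2308/2865 - 4092/1139/1169 = -2308/2865 - 4092*1169/1139 = -2308/2865 - 4783548/1139 = -13707493832/3263235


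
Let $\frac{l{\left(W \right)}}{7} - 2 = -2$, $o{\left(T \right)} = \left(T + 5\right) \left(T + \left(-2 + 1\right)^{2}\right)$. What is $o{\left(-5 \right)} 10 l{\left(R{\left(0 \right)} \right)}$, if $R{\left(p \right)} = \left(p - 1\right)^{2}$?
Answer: $0$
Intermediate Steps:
$o{\left(T \right)} = \left(1 + T\right) \left(5 + T\right)$ ($o{\left(T \right)} = \left(5 + T\right) \left(T + \left(-1\right)^{2}\right) = \left(5 + T\right) \left(T + 1\right) = \left(5 + T\right) \left(1 + T\right) = \left(1 + T\right) \left(5 + T\right)$)
$R{\left(p \right)} = \left(-1 + p\right)^{2}$
$l{\left(W \right)} = 0$ ($l{\left(W \right)} = 14 + 7 \left(-2\right) = 14 - 14 = 0$)
$o{\left(-5 \right)} 10 l{\left(R{\left(0 \right)} \right)} = \left(5 + \left(-5\right)^{2} + 6 \left(-5\right)\right) 10 \cdot 0 = \left(5 + 25 - 30\right) 10 \cdot 0 = 0 \cdot 10 \cdot 0 = 0 \cdot 0 = 0$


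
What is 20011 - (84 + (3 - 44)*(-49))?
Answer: 17918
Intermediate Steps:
20011 - (84 + (3 - 44)*(-49)) = 20011 - (84 - 41*(-49)) = 20011 - (84 + 2009) = 20011 - 1*2093 = 20011 - 2093 = 17918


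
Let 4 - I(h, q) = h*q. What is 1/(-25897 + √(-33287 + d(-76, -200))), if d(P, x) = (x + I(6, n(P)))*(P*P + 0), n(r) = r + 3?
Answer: -25897/669290104 - √1364505/669290104 ≈ -4.0439e-5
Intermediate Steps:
n(r) = 3 + r
I(h, q) = 4 - h*q
d(P, x) = P²*(-14 + x - 6*P) (d(P, x) = (x + (4 - 1*6*(3 + P)))*(P*P + 0) = (x + (4 + (-18 - 6*P)))*(P² + 0) = (x + (-14 - 6*P))*P² = (-14 + x - 6*P)*P² = P²*(-14 + x - 6*P))
1/(-25897 + √(-33287 + d(-76, -200))) = 1/(-25897 + √(-33287 + (-76)²*(-14 - 200 - 6*(-76)))) = 1/(-25897 + √(-33287 + 5776*(-14 - 200 + 456))) = 1/(-25897 + √(-33287 + 5776*242)) = 1/(-25897 + √(-33287 + 1397792)) = 1/(-25897 + √1364505)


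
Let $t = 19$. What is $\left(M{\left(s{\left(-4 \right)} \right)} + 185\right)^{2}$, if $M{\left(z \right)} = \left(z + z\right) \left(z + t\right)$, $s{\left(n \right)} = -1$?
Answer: $22201$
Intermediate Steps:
$M{\left(z \right)} = 2 z \left(19 + z\right)$ ($M{\left(z \right)} = \left(z + z\right) \left(z + 19\right) = 2 z \left(19 + z\right)$)
$\left(M{\left(s{\left(-4 \right)} \right)} + 185\right)^{2} = \left(2 \left(-1\right) \left(19 - 1\right) + 185\right)^{2} = \left(2 \left(-1\right) 18 + 185\right)^{2} = \left(-36 + 185\right)^{2} = 149^{2} = 22201$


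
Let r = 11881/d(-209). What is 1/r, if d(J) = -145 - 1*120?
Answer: -265/11881 ≈ -0.022305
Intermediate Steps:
d(J) = -265 (d(J) = -145 - 120 = -265)
r = -11881/265 (r = 11881/(-265) = 11881*(-1/265) = -11881/265 ≈ -44.834)
1/r = 1/(-11881/265) = -265/11881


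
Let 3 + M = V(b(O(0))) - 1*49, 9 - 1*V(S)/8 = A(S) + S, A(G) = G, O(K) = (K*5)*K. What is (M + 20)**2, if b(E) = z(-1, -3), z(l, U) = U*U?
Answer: 10816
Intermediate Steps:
O(K) = 5*K**2 (O(K) = (5*K)*K = 5*K**2)
z(l, U) = U**2
b(E) = 9 (b(E) = (-3)**2 = 9)
V(S) = 72 - 16*S (V(S) = 72 - 8*(S + S) = 72 - 16*S)
M = -124 (M = -3 + ((72 - 16*9) - 1*49) = -3 + ((72 - 144) - 49) = -3 + (-72 - 49) = -3 - 121 = -124)
(M + 20)**2 = (-124 + 20)**2 = (-104)**2 = 10816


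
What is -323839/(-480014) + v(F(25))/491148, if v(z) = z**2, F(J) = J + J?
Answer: 40063228043/58939479018 ≈ 0.67974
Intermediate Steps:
F(J) = 2*J
-323839/(-480014) + v(F(25))/491148 = -323839/(-480014) + (2*25)**2/491148 = -323839*(-1/480014) + 50**2*(1/491148) = 323839/480014 + 2500*(1/491148) = 323839/480014 + 625/122787 = 40063228043/58939479018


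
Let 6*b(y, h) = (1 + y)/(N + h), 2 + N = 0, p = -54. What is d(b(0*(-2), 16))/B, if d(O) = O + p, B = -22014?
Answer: 4535/1849176 ≈ 0.0024524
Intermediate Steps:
N = -2 (N = -2 + 0 = -2)
b(y, h) = (1 + y)/(6*(-2 + h)) (b(y, h) = ((1 + y)/(-2 + h))/6 = (1 + y)/(6*(-2 + h)))
d(O) = -54 + O (d(O) = O - 54 = -54 + O)
d(b(0*(-2), 16))/B = (-54 + (1 + 0*(-2))/(6*(-2 + 16)))/(-22014) = (-54 + (1/6)*(1 + 0)/14)*(-1/22014) = (-54 + (1/6)*(1/14)*1)*(-1/22014) = (-54 + 1/84)*(-1/22014) = -4535/84*(-1/22014) = 4535/1849176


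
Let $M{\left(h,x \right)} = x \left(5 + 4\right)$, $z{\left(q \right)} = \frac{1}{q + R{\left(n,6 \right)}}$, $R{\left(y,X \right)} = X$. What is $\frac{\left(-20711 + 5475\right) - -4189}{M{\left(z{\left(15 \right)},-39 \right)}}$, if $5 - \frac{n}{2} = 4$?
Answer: $\frac{11047}{351} \approx 31.473$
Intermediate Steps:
$n = 2$ ($n = 10 - 8 = 2$)
$z{\left(q \right)} = \frac{1}{6 + q}$ ($z{\left(q \right)} = \frac{1}{q + 6} = \frac{1}{6 + q}$)
$M{\left(h,x \right)} = 9 x$ ($M{\left(h,x \right)} = x 9 = 9 x$)
$\frac{\left(-20711 + 5475\right) - -4189}{M{\left(z{\left(15 \right)},-39 \right)}} = \frac{\left(-20711 + 5475\right) - -4189}{9 \left(-39\right)} = \frac{-15236 + 4189}{-351} = \left(-11047\right) \left(- \frac{1}{351}\right) = \frac{11047}{351}$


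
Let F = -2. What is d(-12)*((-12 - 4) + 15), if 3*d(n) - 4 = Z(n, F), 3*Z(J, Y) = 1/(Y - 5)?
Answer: -83/63 ≈ -1.3175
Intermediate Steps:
Z(J, Y) = 1/(3*(-5 + Y)) (Z(J, Y) = 1/(3*(Y - 5)) = 1/(3*(-5 + Y)))
d(n) = 83/63 (d(n) = 4/3 + (1/(3*(-5 - 2)))/3 = 4/3 + ((1/3)/(-7))/3 = 4/3 + ((1/3)*(-1/7))/3 = 4/3 + (1/3)*(-1/21) = 4/3 - 1/63 = 83/63)
d(-12)*((-12 - 4) + 15) = 83*((-12 - 4) + 15)/63 = 83*(-16 + 15)/63 = (83/63)*(-1) = -83/63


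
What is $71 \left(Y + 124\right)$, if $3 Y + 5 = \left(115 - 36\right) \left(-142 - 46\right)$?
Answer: $- \frac{1028435}{3} \approx -3.4281 \cdot 10^{5}$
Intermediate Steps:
$Y = - \frac{14857}{3}$ ($Y = - \frac{5}{3} + \frac{\left(115 - 36\right) \left(-142 - 46\right)}{3} = - \frac{5}{3} + \frac{79 \left(-188\right)}{3} = - \frac{5}{3} + \frac{1}{3} \left(-14852\right) = - \frac{5}{3} - \frac{14852}{3} = - \frac{14857}{3} \approx -4952.3$)
$71 \left(Y + 124\right) = 71 \left(- \frac{14857}{3} + 124\right) = 71 \left(- \frac{14485}{3}\right) = - \frac{1028435}{3}$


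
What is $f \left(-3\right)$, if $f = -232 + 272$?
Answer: $-120$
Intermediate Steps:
$f = 40$
$f \left(-3\right) = 40 \left(-3\right) = -120$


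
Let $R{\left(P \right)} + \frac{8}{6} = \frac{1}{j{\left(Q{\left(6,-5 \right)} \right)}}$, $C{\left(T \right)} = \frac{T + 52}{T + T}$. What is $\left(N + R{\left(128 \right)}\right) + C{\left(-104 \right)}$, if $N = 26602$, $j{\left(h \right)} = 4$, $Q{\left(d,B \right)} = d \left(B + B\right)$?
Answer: $\frac{159607}{6} \approx 26601.0$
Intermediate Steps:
$Q{\left(d,B \right)} = 2 B d$ ($Q{\left(d,B \right)} = d 2 B = 2 B d$)
$C{\left(T \right)} = \frac{52 + T}{2 T}$
$R{\left(P \right)} = - \frac{13}{12}$ ($R{\left(P \right)} = - \frac{4}{3} + \frac{1}{4} = - \frac{13}{12}$)
$\left(N + R{\left(128 \right)}\right) + C{\left(-104 \right)} = \left(26602 - \frac{13}{12}\right) + \frac{52 - 104}{2 \left(-104\right)} = \frac{319211}{12} + \frac{1}{2} \left(- \frac{1}{104}\right) \left(-52\right) = \frac{319211}{12} + \frac{1}{4} = \frac{159607}{6}$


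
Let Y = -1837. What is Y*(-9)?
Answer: 16533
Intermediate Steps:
Y*(-9) = -1837*(-9) = 16533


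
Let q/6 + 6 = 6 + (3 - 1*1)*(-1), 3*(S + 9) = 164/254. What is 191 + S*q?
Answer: 37645/127 ≈ 296.42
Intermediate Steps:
S = -3347/381 (S = -9 + (164/254)/3 = -9 + (164*(1/254))/3 = -9 + (1/3)*(82/127) = -9 + 82/381 = -3347/381 ≈ -8.7848)
q = -12 (q = -36 + 6*(6 + (3 - 1*1)*(-1)) = -36 + 6*(6 + (3 - 1)*(-1)) = -36 + 6*(6 + 2*(-1)) = -36 + 6*(6 - 2) = -36 + 6*4 = -36 + 24 = -12)
191 + S*q = 191 - 3347/381*(-12) = 191 + 13388/127 = 37645/127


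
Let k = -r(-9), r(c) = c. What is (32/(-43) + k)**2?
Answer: 126025/1849 ≈ 68.158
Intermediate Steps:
k = 9 (k = -1*(-9) = 9)
(32/(-43) + k)**2 = (32/(-43) + 9)**2 = (32*(-1/43) + 9)**2 = (-32/43 + 9)**2 = (355/43)**2 = 126025/1849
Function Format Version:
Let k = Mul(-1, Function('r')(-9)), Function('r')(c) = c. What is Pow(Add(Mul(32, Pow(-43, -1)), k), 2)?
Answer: Rational(126025, 1849) ≈ 68.158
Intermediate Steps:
k = 9 (k = Mul(-1, -9) = 9)
Pow(Add(Mul(32, Pow(-43, -1)), k), 2) = Pow(Add(Mul(32, Pow(-43, -1)), 9), 2) = Pow(Add(Mul(32, Rational(-1, 43)), 9), 2) = Pow(Add(Rational(-32, 43), 9), 2) = Pow(Rational(355, 43), 2) = Rational(126025, 1849)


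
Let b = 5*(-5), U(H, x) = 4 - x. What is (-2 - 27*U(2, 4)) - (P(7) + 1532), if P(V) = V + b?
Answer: -1516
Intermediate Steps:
b = -25
P(V) = -25 + V (P(V) = V - 25 = -25 + V)
(-2 - 27*U(2, 4)) - (P(7) + 1532) = (-2 - 27*(4 - 1*4)) - ((-25 + 7) + 1532) = (-2 - 27*(4 - 4)) - (-18 + 1532) = (-2 - 27*0) - 1*1514 = (-2 + 0) - 1514 = -2 - 1514 = -1516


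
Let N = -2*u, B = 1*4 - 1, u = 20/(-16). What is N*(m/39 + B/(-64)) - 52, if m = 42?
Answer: -82243/1664 ≈ -49.425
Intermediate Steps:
u = -5/4 (u = 20*(-1/16) = -5/4 ≈ -1.2500)
B = 3 (B = 4 - 1 = 3)
N = 5/2 (N = -2*(-5/4) = 5/2 ≈ 2.5000)
N*(m/39 + B/(-64)) - 52 = 5*(42/39 + 3/(-64))/2 - 52 = 5*(42*(1/39) + 3*(-1/64))/2 - 52 = 5*(14/13 - 3/64)/2 - 52 = (5/2)*(857/832) - 52 = 4285/1664 - 52 = -82243/1664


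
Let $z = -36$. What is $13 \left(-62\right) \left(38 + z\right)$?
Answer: $-1612$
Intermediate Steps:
$13 \left(-62\right) \left(38 + z\right) = 13 \left(-62\right) \left(38 - 36\right) = \left(-806\right) 2 = -1612$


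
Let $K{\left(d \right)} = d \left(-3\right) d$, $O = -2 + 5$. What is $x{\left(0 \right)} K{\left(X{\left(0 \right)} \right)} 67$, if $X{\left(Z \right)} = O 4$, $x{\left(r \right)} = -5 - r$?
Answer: $144720$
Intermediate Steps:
$O = 3$
$X{\left(Z \right)} = 12$ ($X{\left(Z \right)} = 3 \cdot 4 = 12$)
$K{\left(d \right)} = - 3 d^{2}$ ($K{\left(d \right)} = - 3 d d = - 3 d^{2}$)
$x{\left(0 \right)} K{\left(X{\left(0 \right)} \right)} 67 = \left(-5 - 0\right) \left(- 3 \cdot 12^{2}\right) 67 = \left(-5 + 0\right) \left(\left(-3\right) 144\right) 67 = \left(-5\right) \left(-432\right) 67 = 2160 \cdot 67 = 144720$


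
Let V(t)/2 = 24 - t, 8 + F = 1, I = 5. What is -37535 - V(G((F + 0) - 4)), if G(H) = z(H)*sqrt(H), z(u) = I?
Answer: -37583 + 10*I*sqrt(11) ≈ -37583.0 + 33.166*I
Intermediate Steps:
F = -7 (F = -8 + 1 = -7)
z(u) = 5
G(H) = 5*sqrt(H)
V(t) = 48 - 2*t (V(t) = 2*(24 - t) = 48 - 2*t)
-37535 - V(G((F + 0) - 4)) = -37535 - (48 - 10*sqrt((-7 + 0) - 4)) = -37535 - (48 - 10*sqrt(-7 - 4)) = -37535 - (48 - 10*sqrt(-11)) = -37535 - (48 - 10*I*sqrt(11)) = -37535 + (-48 + 10*I*sqrt(11)) = -37583 + 10*I*sqrt(11)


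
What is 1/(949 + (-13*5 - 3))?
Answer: 1/881 ≈ 0.0011351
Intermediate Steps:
1/(949 + (-13*5 - 3)) = 1/(949 + (-65 - 3)) = 1/(949 - 68) = 1/881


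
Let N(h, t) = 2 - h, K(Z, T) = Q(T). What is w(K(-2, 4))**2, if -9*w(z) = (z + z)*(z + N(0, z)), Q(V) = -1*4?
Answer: 256/81 ≈ 3.1605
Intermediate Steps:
Q(V) = -4
K(Z, T) = -4
w(z) = -2*z*(2 + z)/9 (w(z) = -(z + z)*(z + (2 - 1*0))/9 = -2*z*(z + (2 + 0))/9 = -2*z*(z + 2)/9 = -2*z*(2 + z)/9)
w(K(-2, 4))**2 = (-2/9*(-4)*(2 - 4))**2 = (-2/9*(-4)*(-2))**2 = (-16/9)**2 = 256/81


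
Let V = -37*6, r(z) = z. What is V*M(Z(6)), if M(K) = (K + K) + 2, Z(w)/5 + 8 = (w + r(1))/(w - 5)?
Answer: 1776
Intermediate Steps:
Z(w) = -40 + 5*(1 + w)/(-5 + w) (Z(w) = -40 + 5*((w + 1)/(w - 5)) = -40 + 5*((1 + w)/(-5 + w)) = -40 + 5*(1 + w)/(-5 + w))
M(K) = 2 + 2*K (M(K) = 2*K + 2 = 2 + 2*K)
V = -222
V*M(Z(6)) = -222*(2 + 2*(5*(41 - 7*6)/(-5 + 6))) = -222*(2 + 2*(5*(41 - 42)/1)) = -222*(2 + 2*(5*1*(-1))) = -222*(2 + 2*(-5)) = -222*(2 - 10) = -222*(-8) = 1776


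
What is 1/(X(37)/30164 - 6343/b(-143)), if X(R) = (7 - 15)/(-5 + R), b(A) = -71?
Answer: 8566576/765320937 ≈ 0.011193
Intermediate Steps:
X(R) = -8/(-5 + R)
1/(X(37)/30164 - 6343/b(-143)) = 1/(-8/(-5 + 37)/30164 - 6343/(-71)) = 1/(-8/32*(1/30164) - 6343*(-1/71)) = 1/(-8*1/32*(1/30164) + 6343/71) = 1/(-¼*1/30164 + 6343/71) = 1/(-1/120656 + 6343/71) = 1/(765320937/8566576) = 8566576/765320937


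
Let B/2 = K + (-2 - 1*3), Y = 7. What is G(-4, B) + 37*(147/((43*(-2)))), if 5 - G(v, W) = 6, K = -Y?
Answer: -5525/86 ≈ -64.244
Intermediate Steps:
K = -7 (K = -1*7 = -7)
B = -24 (B = 2*(-7 + (-2 - 1*3)) = 2*(-7 + (-2 - 3)) = 2*(-7 - 5) = 2*(-12) = -24)
G(v, W) = -1 (G(v, W) = 5 - 1*6 = 5 - 6 = -1)
G(-4, B) + 37*(147/((43*(-2)))) = -1 + 37*(147/((43*(-2)))) = -1 + 37*(147/(-86)) = -1 + 37*(147*(-1/86)) = -1 + 37*(-147/86) = -1 - 5439/86 = -5525/86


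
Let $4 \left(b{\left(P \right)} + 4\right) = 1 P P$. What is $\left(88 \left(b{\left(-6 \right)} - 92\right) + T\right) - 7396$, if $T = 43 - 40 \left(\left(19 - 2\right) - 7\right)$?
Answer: $-15409$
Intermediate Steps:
$b{\left(P \right)} = -4 + \frac{P^{2}}{4}$ ($b{\left(P \right)} = -4 + \frac{1 P P}{4} = -4 + \frac{P P}{4} = -4 + \frac{P^{2}}{4}$)
$T = -357$ ($T = 43 - 40 \left(17 - 7\right) = 43 - 400 = -357$)
$\left(88 \left(b{\left(-6 \right)} - 92\right) + T\right) - 7396 = \left(88 \left(\left(-4 + \frac{\left(-6\right)^{2}}{4}\right) - 92\right) - 357\right) - 7396 = \left(88 \left(\left(-4 + \frac{1}{4} \cdot 36\right) - 92\right) - 357\right) - 7396 = \left(88 \left(\left(-4 + 9\right) - 92\right) - 357\right) - 7396 = \left(88 \left(5 - 92\right) - 357\right) - 7396 = \left(88 \left(-87\right) - 357\right) - 7396 = \left(-7656 - 357\right) - 7396 = -8013 - 7396 = -15409$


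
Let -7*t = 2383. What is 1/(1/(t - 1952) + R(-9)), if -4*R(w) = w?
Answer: 64188/144395 ≈ 0.44453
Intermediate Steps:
t = -2383/7 (t = -1/7*2383 = -2383/7 ≈ -340.43)
R(w) = -w/4
1/(1/(t - 1952) + R(-9)) = 1/(1/(-2383/7 - 1952) - 1/4*(-9)) = 1/(1/(-16047/7) + 9/4) = 1/(-7/16047 + 9/4) = 1/(144395/64188) = 64188/144395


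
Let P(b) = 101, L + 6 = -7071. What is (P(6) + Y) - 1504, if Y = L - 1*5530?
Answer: -14010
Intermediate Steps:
L = -7077 (L = -6 - 7071 = -7077)
Y = -12607 (Y = -7077 - 1*5530 = -7077 - 5530 = -12607)
(P(6) + Y) - 1504 = (101 - 12607) - 1504 = -12506 - 1504 = -14010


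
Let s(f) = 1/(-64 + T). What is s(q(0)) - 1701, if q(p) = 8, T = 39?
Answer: -42526/25 ≈ -1701.0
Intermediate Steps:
s(f) = -1/25 (s(f) = 1/(-64 + 39) = 1/(-25) = -1/25)
s(q(0)) - 1701 = -1/25 - 1701 = -42526/25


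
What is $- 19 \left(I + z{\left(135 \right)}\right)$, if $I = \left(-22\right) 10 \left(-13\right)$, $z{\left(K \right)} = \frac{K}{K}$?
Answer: $-54359$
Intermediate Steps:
$z{\left(K \right)} = 1$
$I = 2860$ ($I = \left(-220\right) \left(-13\right) = 2860$)
$- 19 \left(I + z{\left(135 \right)}\right) = - 19 \left(2860 + 1\right) = \left(-19\right) 2861 = -54359$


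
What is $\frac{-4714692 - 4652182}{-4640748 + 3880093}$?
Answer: $\frac{9366874}{760655} \approx 12.314$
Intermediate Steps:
$\frac{-4714692 - 4652182}{-4640748 + 3880093} = - \frac{9366874}{-760655} = \left(-9366874\right) \left(- \frac{1}{760655}\right) = \frac{9366874}{760655}$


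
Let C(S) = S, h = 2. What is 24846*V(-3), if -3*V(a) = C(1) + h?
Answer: -24846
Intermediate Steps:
V(a) = -1 (V(a) = -(1 + 2)/3 = -⅓*3 = -1)
24846*V(-3) = 24846*(-1) = -24846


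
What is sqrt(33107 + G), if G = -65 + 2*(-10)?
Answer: sqrt(33022) ≈ 181.72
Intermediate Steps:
G = -85 (G = -65 - 20 = -85)
sqrt(33107 + G) = sqrt(33107 - 85) = sqrt(33022)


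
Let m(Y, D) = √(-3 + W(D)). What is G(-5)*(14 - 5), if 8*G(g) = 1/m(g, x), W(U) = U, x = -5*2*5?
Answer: -9*I*√53/424 ≈ -0.15453*I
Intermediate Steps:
x = -50 (x = -10*5 = -50)
m(Y, D) = √(-3 + D)
G(g) = -I*√53/424 (G(g) = 1/(8*(√(-3 - 50))) = 1/(8*(√(-53))) = 1/(8*((I*√53))) = (-I*√53/53)/8 = -I*√53/424)
G(-5)*(14 - 5) = (-I*√53/424)*(14 - 5) = -I*√53/424*9 = -9*I*√53/424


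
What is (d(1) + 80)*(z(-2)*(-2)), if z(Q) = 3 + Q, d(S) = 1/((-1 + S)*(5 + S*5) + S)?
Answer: -162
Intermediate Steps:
d(S) = 1/(S + (-1 + S)*(5 + 5*S)) (d(S) = 1/((-1 + S)*(5 + 5*S) + S) = 1/(S + (-1 + S)*(5 + 5*S)))
(d(1) + 80)*(z(-2)*(-2)) = (1/(-5 + 1 + 5*1²) + 80)*((3 - 2)*(-2)) = (1/(-5 + 1 + 5*1) + 80)*(1*(-2)) = (1/(-5 + 1 + 5) + 80)*(-2) = (1/1 + 80)*(-2) = (1 + 80)*(-2) = 81*(-2) = -162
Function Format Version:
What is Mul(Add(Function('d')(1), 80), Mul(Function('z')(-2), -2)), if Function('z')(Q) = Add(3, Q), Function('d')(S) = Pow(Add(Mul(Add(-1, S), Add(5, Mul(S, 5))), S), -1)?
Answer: -162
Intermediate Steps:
Function('d')(S) = Pow(Add(S, Mul(Add(-1, S), Add(5, Mul(5, S)))), -1) (Function('d')(S) = Pow(Add(Mul(Add(-1, S), Add(5, Mul(5, S))), S), -1) = Pow(Add(S, Mul(Add(-1, S), Add(5, Mul(5, S)))), -1))
Mul(Add(Function('d')(1), 80), Mul(Function('z')(-2), -2)) = Mul(Add(Pow(Add(-5, 1, Mul(5, Pow(1, 2))), -1), 80), Mul(Add(3, -2), -2)) = Mul(Add(Pow(Add(-5, 1, Mul(5, 1)), -1), 80), Mul(1, -2)) = Mul(Add(Pow(Add(-5, 1, 5), -1), 80), -2) = Mul(Add(Pow(1, -1), 80), -2) = Mul(Add(1, 80), -2) = Mul(81, -2) = -162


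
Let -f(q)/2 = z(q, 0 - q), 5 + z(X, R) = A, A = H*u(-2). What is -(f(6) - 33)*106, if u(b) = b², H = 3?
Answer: 4982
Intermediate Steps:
A = 12 (A = 3*(-2)² = 3*4 = 12)
z(X, R) = 7 (z(X, R) = -5 + 12 = 7)
f(q) = -14 (f(q) = -2*7 = -14)
-(f(6) - 33)*106 = -(-14 - 33)*106 = -(-47)*106 = -1*(-4982) = 4982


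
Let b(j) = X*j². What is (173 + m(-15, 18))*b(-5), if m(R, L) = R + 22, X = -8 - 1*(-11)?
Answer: 13500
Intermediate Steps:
X = 3 (X = -8 + 11 = 3)
b(j) = 3*j²
m(R, L) = 22 + R
(173 + m(-15, 18))*b(-5) = (173 + (22 - 15))*(3*(-5)²) = (173 + 7)*(3*25) = 180*75 = 13500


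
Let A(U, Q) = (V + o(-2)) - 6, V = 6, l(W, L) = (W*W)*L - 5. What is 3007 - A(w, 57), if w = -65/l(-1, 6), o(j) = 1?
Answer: 3006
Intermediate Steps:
l(W, L) = -5 + L*W² (l(W, L) = W²*L - 5 = L*W² - 5 = -5 + L*W²)
w = -65 (w = -65/(-5 + 6*(-1)²) = -65/(-5 + 6*1) = -65/(-5 + 6) = -65/1 = -65*1 = -65)
A(U, Q) = 1 (A(U, Q) = (6 + 1) - 6 = 7 - 6 = 1)
3007 - A(w, 57) = 3007 - 1*1 = 3007 - 1 = 3006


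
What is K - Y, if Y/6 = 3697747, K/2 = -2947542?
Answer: -28081566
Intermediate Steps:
K = -5895084 (K = 2*(-2947542) = -5895084)
Y = 22186482 (Y = 6*3697747 = 22186482)
K - Y = -5895084 - 1*22186482 = -5895084 - 22186482 = -28081566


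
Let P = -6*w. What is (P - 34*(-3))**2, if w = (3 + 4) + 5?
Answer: 900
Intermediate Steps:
w = 12 (w = 7 + 5 = 12)
P = -72 (P = -6*12 = -72)
(P - 34*(-3))**2 = (-72 - 34*(-3))**2 = (-72 + 102)**2 = 30**2 = 900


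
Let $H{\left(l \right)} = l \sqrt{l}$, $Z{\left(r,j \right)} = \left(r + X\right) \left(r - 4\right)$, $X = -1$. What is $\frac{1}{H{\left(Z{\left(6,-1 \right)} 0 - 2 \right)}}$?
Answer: $\frac{i \sqrt{2}}{4} \approx 0.35355 i$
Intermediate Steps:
$Z{\left(r,j \right)} = \left(-1 + r\right) \left(-4 + r\right)$ ($Z{\left(r,j \right)} = \left(r - 1\right) \left(r - 4\right) = \left(-1 + r\right) \left(-4 + r\right)$)
$H{\left(l \right)} = l^{\frac{3}{2}}$
$\frac{1}{H{\left(Z{\left(6,-1 \right)} 0 - 2 \right)}} = \frac{1}{\left(\left(4 + 6^{2} - 30\right) 0 - 2\right)^{\frac{3}{2}}} = \frac{1}{\left(\left(4 + 36 - 30\right) 0 - 2\right)^{\frac{3}{2}}} = \frac{1}{\left(10 \cdot 0 - 2\right)^{\frac{3}{2}}} = \frac{1}{\left(0 - 2\right)^{\frac{3}{2}}} = \frac{1}{\left(-2\right)^{\frac{3}{2}}} = \frac{1}{\left(-2\right) i \sqrt{2}} = \frac{i \sqrt{2}}{4}$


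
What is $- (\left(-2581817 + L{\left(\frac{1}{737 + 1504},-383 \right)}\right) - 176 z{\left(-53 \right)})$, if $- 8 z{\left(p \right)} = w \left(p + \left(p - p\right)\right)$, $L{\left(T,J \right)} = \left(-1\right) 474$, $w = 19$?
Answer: $2604445$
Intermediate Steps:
$L{\left(T,J \right)} = -474$
$z{\left(p \right)} = - \frac{19 p}{8}$ ($z{\left(p \right)} = - \frac{19 \left(p + \left(p - p\right)\right)}{8} = - \frac{19 \left(p + 0\right)}{8} = - \frac{19 p}{8}$)
$- (\left(-2581817 + L{\left(\frac{1}{737 + 1504},-383 \right)}\right) - 176 z{\left(-53 \right)}) = - (\left(-2581817 - 474\right) - 176 \left(\left(- \frac{19}{8}\right) \left(-53\right)\right)) = - (-2582291 - 22154) = \left(-1\right) \left(-2604445\right) = 2604445$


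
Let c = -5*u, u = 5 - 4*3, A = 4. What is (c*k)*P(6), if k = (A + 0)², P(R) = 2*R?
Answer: 6720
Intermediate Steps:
u = -7 (u = 5 - 12 = -7)
k = 16 (k = (4 + 0)² = 4² = 16)
c = 35 (c = -5*(-7) = 35)
(c*k)*P(6) = (35*16)*(2*6) = 560*12 = 6720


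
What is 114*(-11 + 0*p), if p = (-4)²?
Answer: -1254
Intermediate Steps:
p = 16
114*(-11 + 0*p) = 114*(-11 + 0*16) = 114*(-11 + 0) = 114*(-11) = -1254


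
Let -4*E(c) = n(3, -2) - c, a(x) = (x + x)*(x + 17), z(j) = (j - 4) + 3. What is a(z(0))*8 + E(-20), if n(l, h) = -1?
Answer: -1043/4 ≈ -260.75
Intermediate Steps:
z(j) = -1 + j (z(j) = (-4 + j) + 3 = -1 + j)
a(x) = 2*x*(17 + x) (a(x) = (2*x)*(17 + x) = 2*x*(17 + x))
E(c) = 1/4 + c/4 (E(c) = -(-1 - c)/4 = 1/4 + c/4)
a(z(0))*8 + E(-20) = (2*(-1 + 0)*(17 + (-1 + 0)))*8 + (1/4 + (1/4)*(-20)) = (2*(-1)*(17 - 1))*8 + (1/4 - 5) = (2*(-1)*16)*8 - 19/4 = -32*8 - 19/4 = -256 - 19/4 = -1043/4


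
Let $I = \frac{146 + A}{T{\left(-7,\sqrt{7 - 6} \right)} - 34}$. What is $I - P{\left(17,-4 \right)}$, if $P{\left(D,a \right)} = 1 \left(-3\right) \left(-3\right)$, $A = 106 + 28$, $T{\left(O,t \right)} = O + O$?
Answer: $- \frac{89}{6} \approx -14.833$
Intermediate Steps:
$T{\left(O,t \right)} = 2 O$
$A = 134$
$I = - \frac{35}{6}$ ($I = \frac{146 + 134}{2 \left(-7\right) - 34} = \frac{280}{-14 - 34} = \frac{280}{-48} = 280 \left(- \frac{1}{48}\right) = - \frac{35}{6} \approx -5.8333$)
$P{\left(D,a \right)} = 9$ ($P{\left(D,a \right)} = \left(-3\right) \left(-3\right) = 9$)
$I - P{\left(17,-4 \right)} = - \frac{35}{6} - 9 = - \frac{89}{6}$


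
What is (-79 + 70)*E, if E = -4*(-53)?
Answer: -1908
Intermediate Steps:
E = 212
(-79 + 70)*E = (-79 + 70)*212 = -9*212 = -1908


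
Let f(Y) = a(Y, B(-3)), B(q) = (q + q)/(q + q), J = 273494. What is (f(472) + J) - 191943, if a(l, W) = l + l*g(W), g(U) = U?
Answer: 82495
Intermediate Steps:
B(q) = 1 (B(q) = (2*q)/((2*q)) = (2*q)*(1/(2*q)) = 1)
a(l, W) = l + W*l (a(l, W) = l + l*W = l + W*l)
f(Y) = 2*Y (f(Y) = Y*(1 + 1) = Y*2 = 2*Y)
(f(472) + J) - 191943 = (2*472 + 273494) - 191943 = (944 + 273494) - 191943 = 274438 - 191943 = 82495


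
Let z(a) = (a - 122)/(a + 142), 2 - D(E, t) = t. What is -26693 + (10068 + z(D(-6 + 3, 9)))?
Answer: -748168/45 ≈ -16626.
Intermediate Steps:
D(E, t) = 2 - t
z(a) = (-122 + a)/(142 + a)
-26693 + (10068 + z(D(-6 + 3, 9))) = -26693 + (10068 + (-122 + (2 - 1*9))/(142 + (2 - 1*9))) = -26693 + (10068 + (-122 + (2 - 9))/(142 + (2 - 9))) = -26693 + (10068 + (-122 - 7)/(142 - 7)) = -26693 + (10068 - 129/135) = -26693 + (10068 + (1/135)*(-129)) = -26693 + (10068 - 43/45) = -26693 + 453017/45 = -748168/45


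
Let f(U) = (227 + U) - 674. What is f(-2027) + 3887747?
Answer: 3885273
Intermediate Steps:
f(U) = -447 + U
f(-2027) + 3887747 = (-447 - 2027) + 3887747 = -2474 + 3887747 = 3885273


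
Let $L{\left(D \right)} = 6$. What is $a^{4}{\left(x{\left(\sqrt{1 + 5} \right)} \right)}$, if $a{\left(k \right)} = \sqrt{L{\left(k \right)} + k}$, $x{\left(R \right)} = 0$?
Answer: $36$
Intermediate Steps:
$a{\left(k \right)} = \sqrt{6 + k}$
$a^{4}{\left(x{\left(\sqrt{1 + 5} \right)} \right)} = \left(\sqrt{6 + 0}\right)^{4} = \left(\sqrt{6}\right)^{4} = 36$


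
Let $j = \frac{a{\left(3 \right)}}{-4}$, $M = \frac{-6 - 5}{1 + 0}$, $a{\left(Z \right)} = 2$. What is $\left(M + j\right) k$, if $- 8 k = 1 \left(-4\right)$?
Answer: $- \frac{23}{4} \approx -5.75$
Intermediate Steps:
$M = -11$ ($M = - \frac{11}{1} = \left(-11\right) 1 = -11$)
$j = - \frac{1}{2}$ ($j = \frac{2}{-4} = 2 \left(- \frac{1}{4}\right) = - \frac{1}{2} \approx -0.5$)
$k = \frac{1}{2}$ ($k = - \frac{1 \left(-4\right)}{8} = \left(- \frac{1}{8}\right) \left(-4\right) = \frac{1}{2} \approx 0.5$)
$\left(M + j\right) k = \left(-11 - \frac{1}{2}\right) \frac{1}{2} = \left(- \frac{23}{2}\right) \frac{1}{2} = - \frac{23}{4}$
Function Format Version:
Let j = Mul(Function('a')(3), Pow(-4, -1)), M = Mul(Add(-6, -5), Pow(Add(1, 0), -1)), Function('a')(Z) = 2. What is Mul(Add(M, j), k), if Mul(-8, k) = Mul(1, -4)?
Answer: Rational(-23, 4) ≈ -5.7500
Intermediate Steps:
M = -11 (M = Mul(-11, Pow(1, -1)) = Mul(-11, 1) = -11)
j = Rational(-1, 2) (j = Mul(2, Pow(-4, -1)) = Mul(2, Rational(-1, 4)) = Rational(-1, 2) ≈ -0.50000)
k = Rational(1, 2) (k = Mul(Rational(-1, 8), Mul(1, -4)) = Mul(Rational(-1, 8), -4) = Rational(1, 2) ≈ 0.50000)
Mul(Add(M, j), k) = Mul(Add(-11, Rational(-1, 2)), Rational(1, 2)) = Mul(Rational(-23, 2), Rational(1, 2)) = Rational(-23, 4)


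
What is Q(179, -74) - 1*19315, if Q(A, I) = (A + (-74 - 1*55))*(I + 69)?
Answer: -19565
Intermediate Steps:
Q(A, I) = (-129 + A)*(69 + I) (Q(A, I) = (A + (-74 - 55))*(69 + I) = (A - 129)*(69 + I) = (-129 + A)*(69 + I))
Q(179, -74) - 1*19315 = (-8901 - 129*(-74) + 69*179 + 179*(-74)) - 1*19315 = (-8901 + 9546 + 12351 - 13246) - 19315 = -250 - 19315 = -19565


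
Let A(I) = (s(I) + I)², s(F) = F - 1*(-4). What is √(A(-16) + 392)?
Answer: 14*√6 ≈ 34.293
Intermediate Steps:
s(F) = 4 + F (s(F) = F + 4 = 4 + F)
A(I) = (4 + 2*I)² (A(I) = ((4 + I) + I)² = (4 + 2*I)²)
√(A(-16) + 392) = √(4*(2 - 16)² + 392) = √(4*(-14)² + 392) = √(4*196 + 392) = √(784 + 392) = √1176 = 14*√6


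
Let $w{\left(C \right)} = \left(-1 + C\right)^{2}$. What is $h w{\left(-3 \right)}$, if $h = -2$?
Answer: $-32$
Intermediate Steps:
$h w{\left(-3 \right)} = - 2 \left(-1 - 3\right)^{2} = - 2 \left(-4\right)^{2} = \left(-2\right) 16 = -32$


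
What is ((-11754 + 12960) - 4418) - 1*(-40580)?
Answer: 37368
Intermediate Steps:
((-11754 + 12960) - 4418) - 1*(-40580) = (1206 - 4418) + 40580 = -3212 + 40580 = 37368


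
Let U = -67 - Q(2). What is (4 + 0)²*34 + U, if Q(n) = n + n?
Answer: 473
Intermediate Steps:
Q(n) = 2*n
U = -71 (U = -67 - 2*2 = -67 - 1*4 = -67 - 4 = -71)
(4 + 0)²*34 + U = (4 + 0)²*34 - 71 = 4²*34 - 71 = 16*34 - 71 = 544 - 71 = 473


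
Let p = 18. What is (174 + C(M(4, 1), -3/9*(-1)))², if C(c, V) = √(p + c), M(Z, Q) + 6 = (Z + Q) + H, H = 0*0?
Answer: (174 + √17)² ≈ 31728.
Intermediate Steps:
H = 0
M(Z, Q) = -6 + Q + Z (M(Z, Q) = -6 + ((Z + Q) + 0) = -6 + ((Q + Z) + 0) = -6 + (Q + Z) = -6 + Q + Z)
C(c, V) = √(18 + c)
(174 + C(M(4, 1), -3/9*(-1)))² = (174 + √(18 + (-6 + 1 + 4)))² = (174 + √(18 - 1))² = (174 + √17)²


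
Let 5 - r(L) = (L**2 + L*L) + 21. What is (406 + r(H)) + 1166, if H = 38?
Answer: -1332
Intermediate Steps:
r(L) = -16 - 2*L**2 (r(L) = 5 - ((L**2 + L*L) + 21) = 5 - ((L**2 + L**2) + 21) = 5 - (2*L**2 + 21) = 5 - (21 + 2*L**2) = 5 + (-21 - 2*L**2) = -16 - 2*L**2)
(406 + r(H)) + 1166 = (406 + (-16 - 2*38**2)) + 1166 = (406 + (-16 - 2*1444)) + 1166 = (406 + (-16 - 2888)) + 1166 = (406 - 2904) + 1166 = -2498 + 1166 = -1332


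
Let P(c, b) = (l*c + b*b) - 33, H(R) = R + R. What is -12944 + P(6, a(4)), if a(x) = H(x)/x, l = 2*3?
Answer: -12937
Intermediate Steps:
H(R) = 2*R
l = 6
a(x) = 2 (a(x) = (2*x)/x = 2)
P(c, b) = -33 + b**2 + 6*c (P(c, b) = (6*c + b*b) - 33 = (6*c + b**2) - 33 = (b**2 + 6*c) - 33 = -33 + b**2 + 6*c)
-12944 + P(6, a(4)) = -12944 + (-33 + 2**2 + 6*6) = -12944 + (-33 + 4 + 36) = -12944 + 7 = -12937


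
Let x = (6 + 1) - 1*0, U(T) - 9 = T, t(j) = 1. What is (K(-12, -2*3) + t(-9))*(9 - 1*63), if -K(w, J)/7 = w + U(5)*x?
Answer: 32454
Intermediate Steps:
U(T) = 9 + T
x = 7 (x = 7 + 0 = 7)
K(w, J) = -686 - 7*w (K(w, J) = -7*(w + (9 + 5)*7) = -7*(w + 14*7) = -7*(w + 98) = -7*(98 + w) = -686 - 7*w)
(K(-12, -2*3) + t(-9))*(9 - 1*63) = ((-686 - 7*(-12)) + 1)*(9 - 1*63) = ((-686 + 84) + 1)*(9 - 63) = (-602 + 1)*(-54) = -601*(-54) = 32454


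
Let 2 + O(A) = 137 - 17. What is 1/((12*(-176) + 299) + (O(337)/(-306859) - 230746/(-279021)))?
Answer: -1451188221/2629804692769 ≈ -0.00055182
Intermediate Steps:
O(A) = 118 (O(A) = -2 + (137 - 17) = -2 + 120 = 118)
1/((12*(-176) + 299) + (O(337)/(-306859) - 230746/(-279021))) = 1/((12*(-176) + 299) + (118/(-306859) - 230746/(-279021))) = 1/((-2112 + 299) + (118*(-1/306859) - 230746*(-1/279021))) = 1/(-1813 + (-2/5201 + 230746/279021)) = 1/(-1813 + 1199551904/1451188221) = 1/(-2629804692769/1451188221) = -1451188221/2629804692769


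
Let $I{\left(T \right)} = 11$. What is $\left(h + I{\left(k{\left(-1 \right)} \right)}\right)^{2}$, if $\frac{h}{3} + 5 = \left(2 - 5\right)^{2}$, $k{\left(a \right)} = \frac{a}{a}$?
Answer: $529$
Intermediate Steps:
$k{\left(a \right)} = 1$
$h = 12$ ($h = -15 + 3 \left(2 - 5\right)^{2} = -15 + 3 \left(-3\right)^{2} = -15 + 3 \cdot 9 = -15 + 27 = 12$)
$\left(h + I{\left(k{\left(-1 \right)} \right)}\right)^{2} = \left(12 + 11\right)^{2} = 23^{2} = 529$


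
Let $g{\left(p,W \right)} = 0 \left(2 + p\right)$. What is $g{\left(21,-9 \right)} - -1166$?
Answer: $1166$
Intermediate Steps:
$g{\left(p,W \right)} = 0$
$g{\left(21,-9 \right)} - -1166 = 0 - -1166 = 0 + 1166 = 1166$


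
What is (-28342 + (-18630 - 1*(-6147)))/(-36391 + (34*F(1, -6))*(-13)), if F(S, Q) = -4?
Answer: 40825/34623 ≈ 1.1791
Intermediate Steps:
(-28342 + (-18630 - 1*(-6147)))/(-36391 + (34*F(1, -6))*(-13)) = (-28342 + (-18630 - 1*(-6147)))/(-36391 + (34*(-4))*(-13)) = (-28342 + (-18630 + 6147))/(-36391 - 136*(-13)) = (-28342 - 12483)/(-36391 + 1768) = -40825/(-34623) = -40825*(-1/34623) = 40825/34623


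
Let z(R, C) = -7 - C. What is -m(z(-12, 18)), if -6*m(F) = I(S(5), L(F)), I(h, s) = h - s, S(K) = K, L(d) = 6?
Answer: -⅙ ≈ -0.16667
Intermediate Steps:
m(F) = ⅙ (m(F) = -(5 - 1*6)/6 = -(5 - 6)/6 = -⅙*(-1) = ⅙)
-m(z(-12, 18)) = -1*⅙ = -⅙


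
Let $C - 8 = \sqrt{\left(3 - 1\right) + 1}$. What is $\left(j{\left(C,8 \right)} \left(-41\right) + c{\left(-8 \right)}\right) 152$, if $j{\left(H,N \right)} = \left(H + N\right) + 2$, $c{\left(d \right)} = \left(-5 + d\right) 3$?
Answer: $-118104 - 6232 \sqrt{3} \approx -1.289 \cdot 10^{5}$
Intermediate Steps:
$c{\left(d \right)} = -15 + 3 d$
$C = 8 + \sqrt{3}$ ($C = 8 + \sqrt{\left(3 - 1\right) + 1} = 8 + \sqrt{2 + 1} = 8 + \sqrt{3} \approx 9.7321$)
$j{\left(H,N \right)} = 2 + H + N$
$\left(j{\left(C,8 \right)} \left(-41\right) + c{\left(-8 \right)}\right) 152 = \left(\left(2 + \left(8 + \sqrt{3}\right) + 8\right) \left(-41\right) + \left(-15 + 3 \left(-8\right)\right)\right) 152 = \left(\left(18 + \sqrt{3}\right) \left(-41\right) - 39\right) 152 = \left(\left(-738 - 41 \sqrt{3}\right) - 39\right) 152 = \left(-777 - 41 \sqrt{3}\right) 152 = -118104 - 6232 \sqrt{3}$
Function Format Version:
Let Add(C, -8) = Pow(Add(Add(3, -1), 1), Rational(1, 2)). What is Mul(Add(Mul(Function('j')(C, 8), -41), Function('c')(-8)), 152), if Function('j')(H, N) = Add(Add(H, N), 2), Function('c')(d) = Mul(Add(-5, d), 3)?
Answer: Add(-118104, Mul(-6232, Pow(3, Rational(1, 2)))) ≈ -1.2890e+5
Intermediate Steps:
Function('c')(d) = Add(-15, Mul(3, d))
C = Add(8, Pow(3, Rational(1, 2))) (C = Add(8, Pow(Add(Add(3, -1), 1), Rational(1, 2))) = Add(8, Pow(Add(2, 1), Rational(1, 2))) = Add(8, Pow(3, Rational(1, 2))) ≈ 9.7321)
Function('j')(H, N) = Add(2, H, N)
Mul(Add(Mul(Function('j')(C, 8), -41), Function('c')(-8)), 152) = Mul(Add(Mul(Add(2, Add(8, Pow(3, Rational(1, 2))), 8), -41), Add(-15, Mul(3, -8))), 152) = Mul(Add(Mul(Add(18, Pow(3, Rational(1, 2))), -41), Add(-15, -24)), 152) = Mul(Add(Add(-738, Mul(-41, Pow(3, Rational(1, 2)))), -39), 152) = Mul(Add(-777, Mul(-41, Pow(3, Rational(1, 2)))), 152) = Add(-118104, Mul(-6232, Pow(3, Rational(1, 2))))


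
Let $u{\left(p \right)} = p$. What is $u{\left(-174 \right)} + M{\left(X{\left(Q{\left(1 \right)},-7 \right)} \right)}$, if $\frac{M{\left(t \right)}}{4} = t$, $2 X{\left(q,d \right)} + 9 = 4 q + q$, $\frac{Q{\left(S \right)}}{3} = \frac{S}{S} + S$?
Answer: $-132$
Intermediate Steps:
$Q{\left(S \right)} = 3 + 3 S$ ($Q{\left(S \right)} = 3 \left(\frac{S}{S} + S\right) = 3 \left(1 + S\right) = 3 + 3 S$)
$X{\left(q,d \right)} = - \frac{9}{2} + \frac{5 q}{2}$ ($X{\left(q,d \right)} = - \frac{9}{2} + \frac{4 q + q}{2} = - \frac{9}{2} + \frac{5 q}{2}$)
$M{\left(t \right)} = 4 t$
$u{\left(-174 \right)} + M{\left(X{\left(Q{\left(1 \right)},-7 \right)} \right)} = -174 + 4 \left(- \frac{9}{2} + \frac{5 \left(3 + 3 \cdot 1\right)}{2}\right) = -174 + 4 \left(- \frac{9}{2} + \frac{5 \left(3 + 3\right)}{2}\right) = -174 + 4 \left(- \frac{9}{2} + \frac{5}{2} \cdot 6\right) = -174 + 4 \left(- \frac{9}{2} + 15\right) = -174 + 4 \cdot \frac{21}{2} = -174 + 42 = -132$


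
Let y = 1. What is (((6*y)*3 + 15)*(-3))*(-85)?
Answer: 8415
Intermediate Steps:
(((6*y)*3 + 15)*(-3))*(-85) = (((6*1)*3 + 15)*(-3))*(-85) = ((6*3 + 15)*(-3))*(-85) = ((18 + 15)*(-3))*(-85) = (33*(-3))*(-85) = -99*(-85) = 8415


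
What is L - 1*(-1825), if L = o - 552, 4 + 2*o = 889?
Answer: 3431/2 ≈ 1715.5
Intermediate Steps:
o = 885/2 (o = -2 + (1/2)*889 = -2 + 889/2 = 885/2 ≈ 442.50)
L = -219/2 (L = 885/2 - 552 = -219/2 ≈ -109.50)
L - 1*(-1825) = -219/2 - 1*(-1825) = -219/2 + 1825 = 3431/2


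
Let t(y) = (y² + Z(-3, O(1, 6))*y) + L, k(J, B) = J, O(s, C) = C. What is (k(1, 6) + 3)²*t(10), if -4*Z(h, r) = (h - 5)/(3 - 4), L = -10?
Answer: 1120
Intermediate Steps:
Z(h, r) = -5/4 + h/4 (Z(h, r) = -(h - 5)/(4*(3 - 4)) = -(-5 + h)/(4*(-1)) = -(-5 + h)*(-1)/4 = -(5 - h)/4 = -5/4 + h/4)
t(y) = -10 + y² - 2*y (t(y) = (y² + (-5/4 + (¼)*(-3))*y) - 10 = (y² + (-5/4 - ¾)*y) - 10 = (y² - 2*y) - 10 = -10 + y² - 2*y)
(k(1, 6) + 3)²*t(10) = (1 + 3)²*(-10 + 10² - 2*10) = 4²*(-10 + 100 - 20) = 16*70 = 1120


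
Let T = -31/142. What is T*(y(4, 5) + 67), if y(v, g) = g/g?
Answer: -1054/71 ≈ -14.845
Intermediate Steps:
y(v, g) = 1
T = -31/142 (T = -31*1/142 = -31/142 ≈ -0.21831)
T*(y(4, 5) + 67) = -31*(1 + 67)/142 = -31/142*68 = -1054/71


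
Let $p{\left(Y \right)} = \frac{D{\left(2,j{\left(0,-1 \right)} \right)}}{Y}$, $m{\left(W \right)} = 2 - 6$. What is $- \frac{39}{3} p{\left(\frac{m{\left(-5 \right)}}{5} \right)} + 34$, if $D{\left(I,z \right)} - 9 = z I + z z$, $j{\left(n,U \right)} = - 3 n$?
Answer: $\frac{721}{4} \approx 180.25$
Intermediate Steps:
$m{\left(W \right)} = -4$ ($m{\left(W \right)} = 2 - 6 = -4$)
$D{\left(I,z \right)} = 9 + z^{2} + I z$ ($D{\left(I,z \right)} = 9 + \left(z I + z z\right) = 9 + \left(I z + z^{2}\right) = 9 + \left(z^{2} + I z\right) = 9 + z^{2} + I z$)
$p{\left(Y \right)} = \frac{9}{Y}$ ($p{\left(Y \right)} = \frac{9 + \left(\left(-3\right) 0\right)^{2} + 2 \left(\left(-3\right) 0\right)}{Y} = \frac{9 + 0^{2} + 2 \cdot 0}{Y} = \frac{9 + 0 + 0}{Y} = \frac{9}{Y}$)
$- \frac{39}{3} p{\left(\frac{m{\left(-5 \right)}}{5} \right)} + 34 = - \frac{39}{3} \frac{9}{\left(-4\right) \frac{1}{5}} + 34 = \left(-39\right) \frac{1}{3} \frac{9}{\left(-4\right) \frac{1}{5}} + 34 = - 13 \frac{9}{- \frac{4}{5}} + 34 = - 13 \cdot 9 \left(- \frac{5}{4}\right) + 34 = \left(-13\right) \left(- \frac{45}{4}\right) + 34 = \frac{585}{4} + 34 = \frac{721}{4}$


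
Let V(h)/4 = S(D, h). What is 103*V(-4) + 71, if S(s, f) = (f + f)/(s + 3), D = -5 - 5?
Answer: 3793/7 ≈ 541.86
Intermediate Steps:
D = -10
S(s, f) = 2*f/(3 + s) (S(s, f) = (2*f)/(3 + s) = 2*f/(3 + s))
V(h) = -8*h/7 (V(h) = 4*(2*h/(3 - 10)) = 4*(2*h/(-7)) = 4*(2*h*(-⅐)) = 4*(-2*h/7) = -8*h/7)
103*V(-4) + 71 = 103*(-8/7*(-4)) + 71 = 103*(32/7) + 71 = 3296/7 + 71 = 3793/7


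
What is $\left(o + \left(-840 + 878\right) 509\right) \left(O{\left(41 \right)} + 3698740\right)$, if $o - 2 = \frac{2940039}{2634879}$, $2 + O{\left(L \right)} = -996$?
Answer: $\frac{62827150323500310}{878293} \approx 7.1533 \cdot 10^{10}$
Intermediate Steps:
$O{\left(L \right)} = -998$ ($O{\left(L \right)} = -2 - 996 = -998$)
$o = \frac{2736599}{878293}$ ($o = 2 + \frac{2940039}{2634879} = 2 + 2940039 \cdot \frac{1}{2634879} = 2 + \frac{980013}{878293} = \frac{2736599}{878293} \approx 3.1158$)
$\left(o + \left(-840 + 878\right) 509\right) \left(O{\left(41 \right)} + 3698740\right) = \left(\frac{2736599}{878293} + \left(-840 + 878\right) 509\right) \left(-998 + 3698740\right) = \left(\frac{2736599}{878293} + 38 \cdot 509\right) 3697742 = \left(\frac{2736599}{878293} + 19342\right) 3697742 = \frac{16990679805}{878293} \cdot 3697742 = \frac{62827150323500310}{878293}$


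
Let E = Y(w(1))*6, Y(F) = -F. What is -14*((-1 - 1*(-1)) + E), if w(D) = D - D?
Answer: 0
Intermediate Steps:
w(D) = 0
E = 0 (E = -1*0*6 = 0*6 = 0)
-14*((-1 - 1*(-1)) + E) = -14*((-1 - 1*(-1)) + 0) = -14*((-1 + 1) + 0) = -14*(0 + 0) = -14*0 = 0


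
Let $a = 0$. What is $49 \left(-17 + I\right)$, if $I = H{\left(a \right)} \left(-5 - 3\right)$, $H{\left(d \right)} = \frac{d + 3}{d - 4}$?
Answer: $-539$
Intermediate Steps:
$H{\left(d \right)} = \frac{3 + d}{-4 + d}$
$I = 6$ ($I = \frac{3 + 0}{-4 + 0} \left(-5 - 3\right) = \frac{1}{-4} \cdot 3 \left(-8\right) = \left(- \frac{1}{4}\right) 3 \left(-8\right) = \left(- \frac{3}{4}\right) \left(-8\right) = 6$)
$49 \left(-17 + I\right) = 49 \left(-17 + 6\right) = 49 \left(-11\right) = -539$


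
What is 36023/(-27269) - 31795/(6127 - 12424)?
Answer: 640181024/171712893 ≈ 3.7282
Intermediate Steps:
36023/(-27269) - 31795/(6127 - 12424) = 36023*(-1/27269) - 31795/(-6297) = -36023/27269 - 31795*(-1/6297) = -36023/27269 + 31795/6297 = 640181024/171712893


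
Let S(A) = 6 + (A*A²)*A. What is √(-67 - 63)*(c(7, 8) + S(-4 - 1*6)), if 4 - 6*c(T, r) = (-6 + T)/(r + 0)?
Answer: 480319*I*√130/48 ≈ 1.1409e+5*I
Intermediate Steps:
c(T, r) = ⅔ - (-6 + T)/(6*r) (c(T, r) = ⅔ - (-6 + T)/(6*(r + 0)) = ⅔ - (-6 + T)/(6*r))
S(A) = 6 + A⁴ (S(A) = 6 + A³*A = 6 + A⁴)
√(-67 - 63)*(c(7, 8) + S(-4 - 1*6)) = √(-67 - 63)*((⅙)*(6 - 1*7 + 4*8)/8 + (6 + (-4 - 1*6)⁴)) = √(-130)*((⅙)*(⅛)*(6 - 7 + 32) + (6 + (-4 - 6)⁴)) = (I*√130)*((⅙)*(⅛)*31 + (6 + (-10)⁴)) = (I*√130)*(31/48 + (6 + 10000)) = (I*√130)*(31/48 + 10006) = (I*√130)*(480319/48) = 480319*I*√130/48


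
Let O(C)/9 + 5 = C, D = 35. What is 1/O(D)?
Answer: 1/270 ≈ 0.0037037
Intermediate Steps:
O(C) = -45 + 9*C
1/O(D) = 1/(-45 + 9*35) = 1/(-45 + 315) = 1/270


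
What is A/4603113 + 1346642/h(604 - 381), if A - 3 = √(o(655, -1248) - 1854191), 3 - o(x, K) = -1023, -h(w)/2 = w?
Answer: -1033124215868/342164733 + I*√1853165/4603113 ≈ -3019.4 + 0.00029574*I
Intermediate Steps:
h(w) = -2*w
o(x, K) = 1026 (o(x, K) = 3 - 1*(-1023) = 3 + 1023 = 1026)
A = 3 + I*√1853165 (A = 3 + √(1026 - 1854191) = 3 + √(-1853165) = 3 + I*√1853165 ≈ 3.0 + 1361.3*I)
A/4603113 + 1346642/h(604 - 381) = (3 + I*√1853165)/4603113 + 1346642/((-2*(604 - 381))) = (3 + I*√1853165)*(1/4603113) + 1346642/((-2*223)) = (1/1534371 + I*√1853165/4603113) + 1346642/(-446) = (1/1534371 + I*√1853165/4603113) + 1346642*(-1/446) = (1/1534371 + I*√1853165/4603113) - 673321/223 = -1033124215868/342164733 + I*√1853165/4603113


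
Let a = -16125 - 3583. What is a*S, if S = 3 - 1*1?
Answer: -39416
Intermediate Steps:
a = -19708
S = 2 (S = 3 - 1 = 2)
a*S = -19708*2 = -39416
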